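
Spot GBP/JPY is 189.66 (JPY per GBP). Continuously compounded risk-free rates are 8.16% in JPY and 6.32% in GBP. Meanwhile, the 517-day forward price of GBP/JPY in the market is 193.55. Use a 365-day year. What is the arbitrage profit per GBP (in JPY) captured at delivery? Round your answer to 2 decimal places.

Fair forward: F* = S·e^(carry·T), with carry = (r_JPY − r_GBP) = 0.0816 − 0.0632 = 0.0184
F* = 189.66 · e^(0.0184 × 517/365) = 189.66 · e^0.026062 = 189.66 × 1.026405 = 194.6680
Market 193.55 < fair 194.6680: forward underpriced → reverse cash-and-carry (short spot, go long the forward).
At maturity, profit = |F_mkt − F*| = |193.55 − 194.6680| = 1.12 per GBP (in JPY)

1.12 per GBP (in JPY)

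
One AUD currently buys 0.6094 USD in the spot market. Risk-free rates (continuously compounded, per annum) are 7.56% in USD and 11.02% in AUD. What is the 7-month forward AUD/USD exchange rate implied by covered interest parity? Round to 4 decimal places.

0.5972

F = S·e^((r_USD − r_AUD)T) = 0.6094 · e^((0.0756 − 0.1102) × 7/12)
= 0.6094 · e^-0.020183 = 0.6094 × 0.980019
F = 0.5972 USD per AUD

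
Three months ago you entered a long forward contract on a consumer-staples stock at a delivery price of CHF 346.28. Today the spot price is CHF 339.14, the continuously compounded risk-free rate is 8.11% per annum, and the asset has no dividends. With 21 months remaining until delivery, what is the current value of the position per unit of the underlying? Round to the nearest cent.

CHF 38.68

Current fair forward for the remaining 21 months: F = S·e^(r·T), r = 0.0811
F = 339.14 · e^(0.0811 × 21/12) = 339.14 × 1.152490 = 390.8555
Value of long forward = (F − K)·e^(−rT) = (390.8555 − 346.28) · e^(−0.0811·21/12)
= 44.5755 × 0.867686 = 38.68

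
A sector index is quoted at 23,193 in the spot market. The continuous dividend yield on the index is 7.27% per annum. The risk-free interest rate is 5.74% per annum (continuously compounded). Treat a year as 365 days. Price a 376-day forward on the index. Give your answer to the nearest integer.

F = S·e^((r − q)T) = 23193 · e^((0.0574 − 0.0727) × 376/365)
= 23193 · e^-0.015761 = 23193 × 0.984363
F = 22,830

22,830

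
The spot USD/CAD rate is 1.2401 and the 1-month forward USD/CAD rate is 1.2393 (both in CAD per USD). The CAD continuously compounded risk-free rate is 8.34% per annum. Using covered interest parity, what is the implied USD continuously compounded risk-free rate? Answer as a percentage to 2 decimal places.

F = S·e^((r_CAD − r_USD)T) ⇒ r_USD = r_CAD − ln(F/S)/T
ln(1.2393/1.2401) = -0.000645; /(1/12) = -0.007740
r_USD = 0.0834 + 0.007740 = 0.091140
r_USD = 9.11%

9.11%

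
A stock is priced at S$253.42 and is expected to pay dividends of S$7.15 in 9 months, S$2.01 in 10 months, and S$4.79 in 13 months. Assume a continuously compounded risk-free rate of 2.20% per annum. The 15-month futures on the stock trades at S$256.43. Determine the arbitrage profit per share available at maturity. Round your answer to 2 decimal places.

S$10.01 per share

PV(dividends) I = 7.15·e^(−0.0220·9/12) + 2.01·e^(−0.0220·10/12) + 4.79·e^(−0.0220·13/12) = 13.6837
Fair futures F* = (S − I)·e^(rT) = (253.42 − 13.6837)·e^0.027500 = 239.7363 × 1.027882 = 246.4206
Market S$256.43 > fair 246.4206: forward overpriced → cash-and-carry (borrow at r, buy the stock and collect the dividends, short the forward).
Profit at T = |F_mkt − F*| = |256.43 − 246.4206| = S$10.01 per share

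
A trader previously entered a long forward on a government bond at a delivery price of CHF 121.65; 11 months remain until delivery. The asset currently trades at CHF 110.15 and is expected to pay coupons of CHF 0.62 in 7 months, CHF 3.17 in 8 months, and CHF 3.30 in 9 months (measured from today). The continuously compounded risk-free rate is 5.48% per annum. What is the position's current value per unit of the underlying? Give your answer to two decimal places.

-CHF 12.36

PV(remaining coupons) I = 0.62·e^(−0.0548·7/12) + 3.17·e^(−0.0548·8/12) + 3.30·e^(−0.0548·9/12) = 6.8239
Current forward F = (S − I)·e^(rT) = (110.15 − 6.8239)·e^(0.0548·11/12) = 103.3261 × 1.051516 = 108.6490
Value (long) = (F − K)·e^(−rT) = (108.6490 − 121.65) × 0.951007 = -12.3640
Value = -CHF 12.36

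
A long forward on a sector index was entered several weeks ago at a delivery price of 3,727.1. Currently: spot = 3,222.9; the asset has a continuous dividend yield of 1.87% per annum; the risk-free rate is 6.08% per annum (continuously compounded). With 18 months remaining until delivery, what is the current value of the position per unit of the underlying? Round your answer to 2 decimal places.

-268.47

Current fair forward for the remaining 18 months: F = S·e^((r − q)·T), (r − q) = 0.0608 − 0.0187 = 0.0421
F = 3222.9 · e^(0.0421 × 18/12) = 3222.9 × 1.06518661 = 3432.9899
Value of long forward = (F − K)·e^(−rT) = (3432.9899 − 3727.1) · e^(−0.0608·18/12)
= -294.1101 × 0.91283513 = -268.47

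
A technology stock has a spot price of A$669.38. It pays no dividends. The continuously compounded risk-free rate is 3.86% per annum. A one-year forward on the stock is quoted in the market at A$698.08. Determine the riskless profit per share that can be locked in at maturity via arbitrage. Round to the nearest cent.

A$2.36 per share

Fair forward: F* = S·e^(carry·T), with carry = r = 0.0386
F* = 669.38 · e^(0.0386 × 12/12) = 669.38 · e^0.038600 = 669.38 × 1.039355 = A$695.7234
Market A$698.08 > fair A$695.7234: forward overpriced → cash-and-carry (buy spot, short the forward).
At maturity, profit = |F_mkt − F*| = |698.08 − 695.7234| = A$2.36 per share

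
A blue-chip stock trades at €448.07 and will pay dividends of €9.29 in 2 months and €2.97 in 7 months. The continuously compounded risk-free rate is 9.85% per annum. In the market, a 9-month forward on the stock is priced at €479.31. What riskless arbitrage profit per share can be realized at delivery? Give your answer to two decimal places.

PV(dividends) I = 9.29·e^(−0.0985·2/12) + 2.97·e^(−0.0985·7/12) = 11.9429
Fair forward F* = (S − I)·e^(rT) = (448.07 − 11.9429)·e^0.073875 = 436.1271 × 1.076672 = 469.5658
Market €479.31 > fair 469.5658: forward overpriced → cash-and-carry (borrow at r, buy the stock and collect the dividends, short the forward).
Profit at T = |F_mkt − F*| = |479.31 − 469.5658| = €9.74 per share

€9.74 per share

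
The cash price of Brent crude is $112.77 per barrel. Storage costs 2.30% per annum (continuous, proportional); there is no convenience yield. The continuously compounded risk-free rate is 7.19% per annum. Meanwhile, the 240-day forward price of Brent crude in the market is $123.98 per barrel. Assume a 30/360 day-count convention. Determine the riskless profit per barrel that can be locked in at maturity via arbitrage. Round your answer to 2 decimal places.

Fair forward: F* = S·e^(carry·T), with carry = (r + u) = 0.0719 + 0.0230 = 0.0949
F* = 112.77 · e^(0.0949 × 240/360) = 112.77 · e^0.063267 = 112.77 × 1.065311 = $120.1351
Market $123.98 > fair $120.1351: forward overpriced → cash-and-carry (buy spot, short the forward).
At maturity, profit = |F_mkt − F*| = |123.98 − 120.1351| = $3.84 per barrel

$3.84 per barrel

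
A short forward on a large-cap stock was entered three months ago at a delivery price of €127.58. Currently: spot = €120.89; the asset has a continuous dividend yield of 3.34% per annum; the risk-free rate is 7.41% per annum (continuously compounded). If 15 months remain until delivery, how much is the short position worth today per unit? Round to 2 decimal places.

Current fair forward for the remaining 15 months: F = S·e^((r − q)·T), (r − q) = 0.0741 − 0.0334 = 0.0407
F = 120.89 · e^(0.0407 × 15/12) = 120.89 × 1.052191 = 127.1994
Value of long forward = (F − K)·e^(−rT) = (127.1994 − 127.58) · e^(−0.0741·15/12)
= -0.3806 × 0.911535 = -0.35
Short position value = −(long value) = €0.35

€0.35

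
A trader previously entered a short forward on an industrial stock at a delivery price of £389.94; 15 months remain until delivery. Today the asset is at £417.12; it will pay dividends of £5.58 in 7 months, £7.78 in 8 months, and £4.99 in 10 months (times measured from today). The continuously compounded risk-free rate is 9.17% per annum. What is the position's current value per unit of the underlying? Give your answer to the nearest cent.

PV(remaining dividends) I = 5.58·e^(−0.0917·7/12) + 7.78·e^(−0.0917·8/12) + 4.99·e^(−0.0917·10/12) = 17.2309
Current forward F = (S − I)·e^(rT) = (417.12 − 17.2309)·e^(0.0917·15/12) = 399.8891 × 1.121453 = 448.4568
Value (long) = (F − K)·e^(−rT) = (448.4568 − 389.94) × 0.891700 = 52.1794
Short position value = −(long value) = -£52.18

-£52.18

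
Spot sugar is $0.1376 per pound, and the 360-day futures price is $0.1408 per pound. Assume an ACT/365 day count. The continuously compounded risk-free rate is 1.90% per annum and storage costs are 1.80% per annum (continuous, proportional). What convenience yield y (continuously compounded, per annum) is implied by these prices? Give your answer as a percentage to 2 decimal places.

1.37%

F = S·e^((r+u−y)T) ⇒ (r+u−y) = ln(F/S)/T
ln(0.1408/0.1376) = 0.022990; /T ⇒ 0.023309
y = r + u − ln(F/S)/T = 0.0190 + 0.0180 − 0.023309 = 0.013691
y = 1.37%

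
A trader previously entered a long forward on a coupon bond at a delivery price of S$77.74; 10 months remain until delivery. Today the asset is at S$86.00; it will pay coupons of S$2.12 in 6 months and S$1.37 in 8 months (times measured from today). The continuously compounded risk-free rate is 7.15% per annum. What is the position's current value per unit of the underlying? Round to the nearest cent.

S$9.40

PV(remaining coupons) I = 2.12·e^(−0.0715·6/12) + 1.37·e^(−0.0715·8/12) = 3.3518
Current forward F = (S − I)·e^(rT) = (86.00 − 3.3518)·e^(0.0715·10/12) = 82.6482 × 1.061394 = 87.7223
Value (long) = (F − K)·e^(−rT) = (87.7223 − 77.74) × 0.942157 = 9.4049
Value = S$9.40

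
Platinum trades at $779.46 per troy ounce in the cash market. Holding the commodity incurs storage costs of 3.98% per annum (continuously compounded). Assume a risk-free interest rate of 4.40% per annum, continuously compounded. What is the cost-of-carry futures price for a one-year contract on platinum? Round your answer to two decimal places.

$847.59 per troy ounce

Net carry = r + u − y = 0.0440 + 0.0398 − 0.0000 = 0.0838
F = S·e^((r+u−y)T) = 779.46 · e^(0.0838 × 12/12) = 779.46 · e^0.083800
= 779.46 × 1.087411 = $847.59 per troy ounce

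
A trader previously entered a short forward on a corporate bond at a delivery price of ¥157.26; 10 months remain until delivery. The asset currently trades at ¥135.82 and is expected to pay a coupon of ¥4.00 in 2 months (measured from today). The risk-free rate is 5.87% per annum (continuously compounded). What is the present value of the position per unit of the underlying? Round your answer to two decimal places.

¥17.89

PV(remaining coupons) I = 4.00·e^(−0.0587·2/12) = 3.9611
Current forward F = (S − I)·e^(rT) = (135.82 − 3.9611)·e^(0.0587·10/12) = 131.8589 × 1.050133 = 138.4694
Value (long) = (F − K)·e^(−rT) = (138.4694 − 157.26) × 0.952260 = -17.8935
Short position value = −(long value) = ¥17.89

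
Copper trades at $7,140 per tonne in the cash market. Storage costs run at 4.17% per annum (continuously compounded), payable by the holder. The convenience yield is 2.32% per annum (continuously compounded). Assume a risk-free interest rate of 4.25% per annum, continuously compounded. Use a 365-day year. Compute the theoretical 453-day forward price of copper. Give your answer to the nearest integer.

Net carry = r + u − y = 0.0425 + 0.0417 − 0.0232 = 0.0610
F = S·e^((r+u−y)T) = 7140 · e^(0.0610 × 453/365) = 7140 · e^0.075707
= 7140 × 1.078646 = $7,702 per tonne

$7,702 per tonne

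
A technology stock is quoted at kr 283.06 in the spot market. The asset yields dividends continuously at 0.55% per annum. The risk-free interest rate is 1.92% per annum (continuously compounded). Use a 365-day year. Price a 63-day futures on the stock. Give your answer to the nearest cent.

F = S·e^((r − q)T) = 283.06 · e^((0.0192 − 0.0055) × 63/365)
= 283.06 · e^0.002365 = 283.06 × 1.002368
F = kr 283.73

kr 283.73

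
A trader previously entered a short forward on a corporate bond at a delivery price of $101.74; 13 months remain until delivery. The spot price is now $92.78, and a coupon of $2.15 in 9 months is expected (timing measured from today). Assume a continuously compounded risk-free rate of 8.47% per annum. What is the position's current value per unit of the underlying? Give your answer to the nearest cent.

$2.06

PV(remaining coupons) I = 2.15·e^(−0.0847·9/12) = 2.0177
Current forward F = (S − I)·e^(rT) = (92.78 − 2.0177)·e^(0.0847·13/12) = 90.7623 × 1.096100 = 99.4846
Value (long) = (F − K)·e^(−rT) = (99.4846 − 101.74) × 0.912326 = -2.0577
Short position value = −(long value) = $2.06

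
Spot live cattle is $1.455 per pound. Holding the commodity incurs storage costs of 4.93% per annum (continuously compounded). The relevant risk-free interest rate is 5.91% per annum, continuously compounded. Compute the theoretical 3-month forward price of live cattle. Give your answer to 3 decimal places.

Net carry = r + u − y = 0.0591 + 0.0493 − 0.0000 = 0.1084
F = S·e^((r+u−y)T) = 1.455 · e^(0.1084 × 3/12) = 1.455 · e^0.027100
= 1.455 × 1.027471 = $1.495 per pound

$1.495 per pound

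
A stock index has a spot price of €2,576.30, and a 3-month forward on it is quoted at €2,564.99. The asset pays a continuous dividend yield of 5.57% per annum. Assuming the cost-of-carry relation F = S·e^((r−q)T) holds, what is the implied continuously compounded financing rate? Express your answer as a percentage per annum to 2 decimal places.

From F = S·e^((r−q)T): (r − q) = ln(F/S)/T
ln(2564.99/2576.30) = ln(0.995610) = -0.004400
(r − q) = -0.004400 / (3/12) = -0.017600
r = ln(F/S)/T + q = -0.017600 + 0.0557 = 0.038100
r = 3.81%

3.81%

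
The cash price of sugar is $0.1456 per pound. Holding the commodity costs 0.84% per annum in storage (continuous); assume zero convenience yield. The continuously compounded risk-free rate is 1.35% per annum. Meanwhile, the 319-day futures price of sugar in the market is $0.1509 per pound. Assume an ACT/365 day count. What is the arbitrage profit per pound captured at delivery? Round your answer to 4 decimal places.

$0.0025 per pound

Fair futures: F* = S·e^(carry·T), with carry = (r + u) = 0.0135 + 0.0084 = 0.0219
F* = 0.1456 · e^(0.0219 × 319/365) = 0.1456 · e^0.019140 = 0.1456 × 1.019324 = $0.1484
Market $0.1509 > fair $0.1484: forward overpriced → cash-and-carry (buy spot, short the forward).
At maturity, profit = |F_mkt − F*| = |0.1509 − 0.1484| = $0.0025 per pound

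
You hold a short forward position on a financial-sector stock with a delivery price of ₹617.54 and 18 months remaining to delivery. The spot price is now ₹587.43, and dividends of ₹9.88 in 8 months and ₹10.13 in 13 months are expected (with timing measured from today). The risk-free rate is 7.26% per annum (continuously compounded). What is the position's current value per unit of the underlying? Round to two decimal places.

-₹14.83

PV(remaining dividends) I = 9.88·e^(−0.0726·8/12) + 10.13·e^(−0.0726·13/12) = 18.7770
Current forward F = (S − I)·e^(rT) = (587.43 − 18.7770)·e^(0.0726·18/12) = 568.6530 × 1.115051 = 634.0771
Value (long) = (F − K)·e^(−rT) = (634.0771 − 617.54) × 0.896820 = 14.8308
Short position value = −(long value) = -₹14.83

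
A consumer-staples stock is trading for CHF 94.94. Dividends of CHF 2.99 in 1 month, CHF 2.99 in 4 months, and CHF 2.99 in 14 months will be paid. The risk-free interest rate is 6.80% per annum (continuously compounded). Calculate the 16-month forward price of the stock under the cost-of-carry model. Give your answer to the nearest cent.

PV(dividends) I = 2.99·e^(−0.0680·1/12) + 2.99·e^(−0.0680·4/12) + 2.99·e^(−0.0680·14/12)
I = 2.9731 + 2.9230 + 2.7620 = 8.6581
F = (S − I)·e^(rT) = (94.94 − 8.6581) · e^(0.0680·16/12)
= 86.2819 · e^0.090667 = 86.2819 × 1.094904 = CHF 94.47

CHF 94.47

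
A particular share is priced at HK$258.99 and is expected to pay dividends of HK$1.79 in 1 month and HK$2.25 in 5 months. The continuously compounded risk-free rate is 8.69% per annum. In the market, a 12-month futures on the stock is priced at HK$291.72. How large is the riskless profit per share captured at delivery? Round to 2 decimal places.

HK$13.52 per share

PV(dividends) I = 1.79·e^(−0.0869·1/12) + 2.25·e^(−0.0869·5/12) = 3.9471
Fair futures F* = (S − I)·e^(rT) = (258.99 − 3.9471)·e^0.086900 = 255.0429 × 1.090788 = 278.1977
Market HK$291.72 > fair 278.1977: forward overpriced → cash-and-carry (borrow at r, buy the stock and collect the dividends, short the forward).
Profit at T = |F_mkt − F*| = |291.72 − 278.1977| = HK$13.52 per share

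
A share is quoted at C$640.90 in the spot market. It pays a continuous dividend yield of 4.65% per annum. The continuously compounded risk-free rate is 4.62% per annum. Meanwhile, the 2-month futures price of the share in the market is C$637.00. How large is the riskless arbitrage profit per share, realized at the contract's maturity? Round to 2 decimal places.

C$3.87 per share

Fair futures: F* = S·e^(carry·T), with carry = (r − q) = 0.0462 − 0.0465 = -0.0003
F* = 640.90 · e^(-0.0003 × 2/12) = 640.90 · e^-0.000050 = 640.90 × 0.999950 = C$640.8680
Market C$637.00 < fair C$640.8680: forward underpriced → reverse cash-and-carry (short spot, go long the forward).
At maturity, profit = |F_mkt − F*| = |637.00 − 640.8680| = C$3.87 per share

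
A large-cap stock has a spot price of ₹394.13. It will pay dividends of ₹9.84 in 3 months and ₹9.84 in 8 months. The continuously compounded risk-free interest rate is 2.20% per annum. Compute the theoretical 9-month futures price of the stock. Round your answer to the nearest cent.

PV(dividends) I = 9.84·e^(−0.0220·3/12) + 9.84·e^(−0.0220·8/12)
I = 9.7860 + 9.6967 = 19.4827
F = (S − I)·e^(rT) = (394.13 − 19.4827) · e^(0.0220·9/12)
= 374.6473 · e^0.016500 = 374.6473 × 1.016637 = ₹380.88

₹380.88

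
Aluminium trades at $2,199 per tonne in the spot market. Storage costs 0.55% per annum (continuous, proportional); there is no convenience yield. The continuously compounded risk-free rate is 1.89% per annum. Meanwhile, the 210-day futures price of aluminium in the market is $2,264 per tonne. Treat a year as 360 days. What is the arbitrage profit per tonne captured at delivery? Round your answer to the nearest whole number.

$33 per tonne

Fair futures: F* = S·e^(carry·T), with carry = (r + u) = 0.0189 + 0.0055 = 0.0244
F* = 2199 · e^(0.0244 × 210/360) = 2199 · e^0.014233 = 2199 × 1.014335 = $2230.5227
Market $2264 > fair $2230.5227: forward overpriced → cash-and-carry (buy spot, short the forward).
At maturity, profit = |F_mkt − F*| = |2264 − 2230.5227| = $33 per tonne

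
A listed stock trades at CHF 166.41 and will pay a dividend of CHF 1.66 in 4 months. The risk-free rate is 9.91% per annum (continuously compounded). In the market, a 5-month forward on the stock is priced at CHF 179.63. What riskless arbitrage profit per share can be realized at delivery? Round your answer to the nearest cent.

PV(dividends) I = 1.66·e^(−0.0991·4/12) = 1.6061
Fair forward F* = (S − I)·e^(rT) = (166.41 − 1.6061)·e^0.041292 = 164.8039 × 1.042156 = 171.7514
Market CHF 179.63 > fair 171.7514: forward overpriced → cash-and-carry (borrow at r, buy the stock and collect the dividends, short the forward).
Profit at T = |F_mkt − F*| = |179.63 − 171.7514| = CHF 7.88 per share

CHF 7.88 per share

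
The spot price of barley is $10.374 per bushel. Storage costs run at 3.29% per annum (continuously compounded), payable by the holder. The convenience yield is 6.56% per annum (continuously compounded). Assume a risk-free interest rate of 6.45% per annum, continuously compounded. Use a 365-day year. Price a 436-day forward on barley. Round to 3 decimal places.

$10.776 per bushel

Net carry = r + u − y = 0.0645 + 0.0329 − 0.0656 = 0.0318
F = S·e^((r+u−y)T) = 10.374 · e^(0.0318 × 436/365) = 10.374 · e^0.037986
= 10.374 × 1.038717 = $10.776 per bushel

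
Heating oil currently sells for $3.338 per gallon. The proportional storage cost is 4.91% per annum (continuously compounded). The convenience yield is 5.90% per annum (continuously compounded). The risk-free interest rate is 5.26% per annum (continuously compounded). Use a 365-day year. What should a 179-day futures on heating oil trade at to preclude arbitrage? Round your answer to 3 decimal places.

Net carry = r + u − y = 0.0526 + 0.0491 − 0.0590 = 0.0427
F = S·e^((r+u−y)T) = 3.338 · e^(0.0427 × 179/365) = 3.338 · e^0.020941
= 3.338 × 1.021162 = $3.409 per gallon

$3.409 per gallon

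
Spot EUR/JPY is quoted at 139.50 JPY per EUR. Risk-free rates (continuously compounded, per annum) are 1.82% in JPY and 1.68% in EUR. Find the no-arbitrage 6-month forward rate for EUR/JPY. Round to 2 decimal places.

F = S·e^((r_JPY − r_EUR)T) = 139.50 · e^((0.0182 − 0.0168) × 6/12)
= 139.50 · e^0.000700 = 139.50 × 1.000700
F = 139.60 JPY per EUR

139.60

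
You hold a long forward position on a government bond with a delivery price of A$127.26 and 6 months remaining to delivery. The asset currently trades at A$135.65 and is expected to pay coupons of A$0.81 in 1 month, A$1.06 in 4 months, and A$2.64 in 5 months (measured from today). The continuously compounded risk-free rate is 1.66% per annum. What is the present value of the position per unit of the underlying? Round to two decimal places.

A$4.96

PV(remaining coupons) I = 0.81·e^(−0.0166·1/12) + 1.06·e^(−0.0166·4/12) + 2.64·e^(−0.0166·5/12) = 4.4848
Current forward F = (S − I)·e^(rT) = (135.65 − 4.4848)·e^(0.0166·6/12) = 131.1652 × 1.008335 = 132.2585
Value (long) = (F − K)·e^(−rT) = (132.2585 − 127.26) × 0.991734 = 4.9572
Value = A$4.96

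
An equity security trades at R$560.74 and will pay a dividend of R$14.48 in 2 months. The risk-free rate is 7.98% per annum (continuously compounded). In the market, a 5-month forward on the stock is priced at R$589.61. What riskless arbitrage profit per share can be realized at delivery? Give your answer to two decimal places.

PV(dividends) I = 14.48·e^(−0.0798·2/12) = 14.2887
Fair forward F* = (S − I)·e^(rT) = (560.74 − 14.2887)·e^0.033250 = 546.4513 × 1.033809 = 564.9263
Market R$589.61 > fair 564.9263: forward overpriced → cash-and-carry (borrow at r, buy the stock and collect the dividends, short the forward).
Profit at T = |F_mkt − F*| = |589.61 − 564.9263| = R$24.68 per share

R$24.68 per share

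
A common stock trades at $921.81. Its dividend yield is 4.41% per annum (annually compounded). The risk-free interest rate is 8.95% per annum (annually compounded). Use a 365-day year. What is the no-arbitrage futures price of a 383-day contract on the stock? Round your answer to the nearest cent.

$963.91

F = S · (1+r)^T / (1+q)^T
= 921.81 × 1.094115 / 1.046324 = 921.81 × 1.045675
F = $963.91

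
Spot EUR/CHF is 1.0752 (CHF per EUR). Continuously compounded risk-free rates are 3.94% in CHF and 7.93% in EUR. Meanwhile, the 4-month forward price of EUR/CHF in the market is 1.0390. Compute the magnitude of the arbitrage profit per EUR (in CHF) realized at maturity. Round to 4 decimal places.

Fair forward: F* = S·e^(carry·T), with carry = (r_CHF − r_EUR) = 0.0394 − 0.0793 = -0.0399
F* = 1.0752 · e^(-0.0399 × 4/12) = 1.0752 · e^-0.013300 = 1.0752 × 0.986788 = 1.0610
Market 1.0390 < fair 1.0610: forward underpriced → reverse cash-and-carry (short spot, go long the forward).
At maturity, profit = |F_mkt − F*| = |1.0390 − 1.0610| = 0.0220 per EUR (in CHF)

0.0220 per EUR (in CHF)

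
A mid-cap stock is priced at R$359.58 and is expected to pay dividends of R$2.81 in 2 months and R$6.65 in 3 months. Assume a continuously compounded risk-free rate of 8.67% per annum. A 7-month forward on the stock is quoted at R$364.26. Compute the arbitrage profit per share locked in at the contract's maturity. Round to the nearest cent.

PV(dividends) I = 2.81·e^(−0.0867·2/12) + 6.65·e^(−0.0867·3/12) = 9.2771
Fair forward F* = (S − I)·e^(rT) = (359.58 − 9.2771)·e^0.050575 = 350.3029 × 1.051876 = 368.4752
Market R$364.26 < fair 368.4752: forward underpriced → reverse cash-and-carry (short the stock, invest proceeds at r, pay the dividends, go long the forward).
Profit at T = |F_mkt − F*| = |364.26 − 368.4752| = R$4.22 per share

R$4.22 per share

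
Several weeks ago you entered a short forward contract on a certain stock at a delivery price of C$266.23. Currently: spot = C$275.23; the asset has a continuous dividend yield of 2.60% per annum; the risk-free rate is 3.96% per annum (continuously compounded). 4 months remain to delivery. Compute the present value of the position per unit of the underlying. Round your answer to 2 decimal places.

-C$10.12

Current fair forward for the remaining 4 months: F = S·e^((r − q)·T), (r − q) = 0.0396 − 0.0260 = 0.0136
F = 275.23 · e^(0.0136 × 4/12) = 275.23 × 1.004544 = 276.4806
Value of long forward = (F − K)·e^(−rT) = (276.4806 − 266.23) · e^(−0.0396·4/12)
= 10.2506 × 0.986887 = 10.12
Short position value = −(long value) = -C$10.12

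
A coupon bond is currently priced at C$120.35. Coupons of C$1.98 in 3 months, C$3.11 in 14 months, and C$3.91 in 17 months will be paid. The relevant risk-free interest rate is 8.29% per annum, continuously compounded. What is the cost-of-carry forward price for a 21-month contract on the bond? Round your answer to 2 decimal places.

PV(coupons) I = 1.98·e^(−0.0829·3/12) + 3.11·e^(−0.0829·14/12) + 3.91·e^(−0.0829·17/12)
I = 1.9394 + 2.8233 + 3.4767 = 8.2394
F = (S − I)·e^(rT) = (120.35 − 8.2394) · e^(0.0829·21/12)
= 112.1106 · e^0.145075 = 112.1106 × 1.156126 = C$129.61

C$129.61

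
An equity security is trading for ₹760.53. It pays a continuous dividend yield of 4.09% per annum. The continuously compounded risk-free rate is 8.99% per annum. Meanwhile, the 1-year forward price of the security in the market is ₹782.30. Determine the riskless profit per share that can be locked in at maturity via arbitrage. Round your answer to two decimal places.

₹16.42 per share

Fair forward: F* = S·e^(carry·T), with carry = (r − q) = 0.0899 − 0.0409 = 0.0490
F* = 760.53 · e^(0.0490 × 1) = 760.53 · e^0.049000 = 760.53 × 1.050220 = ₹798.7238
Market ₹782.30 < fair ₹798.7238: forward underpriced → reverse cash-and-carry (short spot, go long the forward).
At maturity, profit = |F_mkt − F*| = |782.30 − 798.7238| = ₹16.42 per share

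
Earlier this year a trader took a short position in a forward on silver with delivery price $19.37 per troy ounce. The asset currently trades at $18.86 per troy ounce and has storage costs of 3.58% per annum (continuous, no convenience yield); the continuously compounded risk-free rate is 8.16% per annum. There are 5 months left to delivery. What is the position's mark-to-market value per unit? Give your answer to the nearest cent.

-$0.42 per troy ounce

Current fair forward for the remaining 5 months: F = S·e^((r + u)·T), (r + u) = 0.0816 + 0.0358 = 0.1174
F = 18.86 · e^(0.1174 × 5/12) = 18.86 × 1.050133 = 19.8055
Value of long forward = (F − K)·e^(−rT) = (19.8055 − 19.37) · e^(−0.0816·5/12)
= 0.4355 × 0.966572 = 0.42
Short position value = −(long value) = -$0.42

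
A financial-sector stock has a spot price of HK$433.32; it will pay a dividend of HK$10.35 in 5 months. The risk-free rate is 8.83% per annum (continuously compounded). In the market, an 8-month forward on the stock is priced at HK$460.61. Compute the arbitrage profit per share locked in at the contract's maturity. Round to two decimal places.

PV(dividends) I = 10.35·e^(−0.0883·5/12) = 9.9761
Fair forward F* = (S − I)·e^(rT) = (433.32 − 9.9761)·e^0.058867 = 423.3439 × 1.060634 = 449.0129
Market HK$460.61 > fair 449.0129: forward overpriced → cash-and-carry (borrow at r, buy the stock and collect the dividends, short the forward).
Profit at T = |F_mkt − F*| = |460.61 − 449.0129| = HK$11.60 per share

HK$11.60 per share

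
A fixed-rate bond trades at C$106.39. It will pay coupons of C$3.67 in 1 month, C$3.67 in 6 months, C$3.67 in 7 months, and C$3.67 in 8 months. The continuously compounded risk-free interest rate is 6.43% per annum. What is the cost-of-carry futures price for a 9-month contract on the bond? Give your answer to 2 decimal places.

PV(coupons) I = 3.67·e^(−0.0643·1/12) + 3.67·e^(−0.0643·6/12) + 3.67·e^(−0.0643·7/12) + 3.67·e^(−0.0643·8/12)
I = 3.6504 + 3.5539 + 3.5349 + 3.5160 = 14.2552
F = (S − I)·e^(rT) = (106.39 − 14.2552) · e^(0.0643·9/12)
= 92.1348 · e^0.048225 = 92.1348 × 1.049407 = C$96.69

C$96.69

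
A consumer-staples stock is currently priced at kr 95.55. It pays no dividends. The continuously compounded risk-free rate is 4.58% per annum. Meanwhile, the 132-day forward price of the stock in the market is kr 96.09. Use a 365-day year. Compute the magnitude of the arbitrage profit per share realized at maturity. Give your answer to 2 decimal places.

kr 1.06 per share

Fair forward: F* = S·e^(carry·T), with carry = r = 0.0458
F* = 95.55 · e^(0.0458 × 132/365) = 95.55 · e^0.016563 = 95.55 × 1.016701 = kr 97.1458
Market kr 96.09 < fair kr 97.1458: forward underpriced → reverse cash-and-carry (short spot, go long the forward).
At maturity, profit = |F_mkt − F*| = |96.09 − 97.1458| = kr 1.06 per share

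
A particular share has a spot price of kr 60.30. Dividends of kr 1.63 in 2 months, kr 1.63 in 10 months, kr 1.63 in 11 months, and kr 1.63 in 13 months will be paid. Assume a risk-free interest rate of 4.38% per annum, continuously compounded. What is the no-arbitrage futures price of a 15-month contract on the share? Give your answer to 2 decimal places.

PV(dividends) I = 1.63·e^(−0.0438·2/12) + 1.63·e^(−0.0438·10/12) + 1.63·e^(−0.0438·11/12) + 1.63·e^(−0.0438·13/12)
I = 1.6181 + 1.5716 + 1.5659 + 1.5545 = 6.3101
F = (S − I)·e^(rT) = (60.30 − 6.3101) · e^(0.0438·15/12)
= 53.9899 · e^0.054750 = 53.9899 × 1.056277 = kr 57.03

kr 57.03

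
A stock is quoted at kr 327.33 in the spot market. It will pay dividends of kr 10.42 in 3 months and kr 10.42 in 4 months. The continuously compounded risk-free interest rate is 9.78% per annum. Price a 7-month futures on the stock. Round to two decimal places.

kr 325.10

PV(dividends) I = 10.42·e^(−0.0978·3/12) + 10.42·e^(−0.0978·4/12)
I = 10.1683 + 10.0858 = 20.2541
F = (S − I)·e^(rT) = (327.33 − 20.2541) · e^(0.0978·7/12)
= 307.0759 · e^0.057050 = 307.0759 × 1.058709 = kr 325.10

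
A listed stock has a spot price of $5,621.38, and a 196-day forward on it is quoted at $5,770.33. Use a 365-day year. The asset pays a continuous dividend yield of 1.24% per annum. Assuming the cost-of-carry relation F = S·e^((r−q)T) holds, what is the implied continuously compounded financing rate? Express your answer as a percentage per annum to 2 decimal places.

6.11%

From F = S·e^((r−q)T): (r − q) = ln(F/S)/T
ln(5770.33/5621.38) = ln(1.026497) = 0.026152
(r − q) = 0.026152 / (196/365) = 0.048701
r = ln(F/S)/T + q = 0.048701 + 0.0124 = 0.061101
r = 6.11%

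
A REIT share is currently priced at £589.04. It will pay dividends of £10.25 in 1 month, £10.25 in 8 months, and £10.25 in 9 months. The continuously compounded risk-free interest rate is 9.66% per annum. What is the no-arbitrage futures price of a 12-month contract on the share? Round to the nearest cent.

PV(dividends) I = 10.25·e^(−0.0966·1/12) + 10.25·e^(−0.0966·8/12) + 10.25·e^(−0.0966·9/12)
I = 10.1678 + 9.6107 + 9.5337 = 29.3122
F = (S − I)·e^(rT) = (589.04 − 29.3122) · e^(0.0966·12/12)
= 559.7278 · e^0.096600 = 559.7278 × 1.101420 = £616.50

£616.50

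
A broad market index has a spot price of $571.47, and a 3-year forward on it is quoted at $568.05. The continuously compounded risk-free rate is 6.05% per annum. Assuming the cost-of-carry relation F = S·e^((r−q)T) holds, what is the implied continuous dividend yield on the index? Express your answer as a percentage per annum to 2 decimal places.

6.25%

From F = S·e^((r−q)T): (r − q) = ln(F/S)/T
ln(568.05/571.47) = ln(0.994015) = -0.006003
(r − q) = -0.006003 / (3) = -0.002001
q = r − ln(F/S)/T = 0.0605 + 0.002001 = 0.062501
q = 6.25%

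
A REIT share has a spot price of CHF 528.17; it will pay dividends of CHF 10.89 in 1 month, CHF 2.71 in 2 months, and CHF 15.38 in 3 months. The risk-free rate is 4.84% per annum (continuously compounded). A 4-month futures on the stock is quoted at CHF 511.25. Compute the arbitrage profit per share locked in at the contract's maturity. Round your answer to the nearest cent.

PV(dividends) I = 10.89·e^(−0.0484·1/12) + 2.71·e^(−0.0484·2/12) + 15.38·e^(−0.0484·3/12) = 28.7294
Fair futures F* = (S − I)·e^(rT) = (528.17 − 28.7294)·e^0.016133 = 499.4406 × 1.016264 = 507.5635
Market CHF 511.25 > fair 507.5635: forward overpriced → cash-and-carry (borrow at r, buy the stock and collect the dividends, short the forward).
Profit at T = |F_mkt − F*| = |511.25 − 507.5635| = CHF 3.69 per share

CHF 3.69 per share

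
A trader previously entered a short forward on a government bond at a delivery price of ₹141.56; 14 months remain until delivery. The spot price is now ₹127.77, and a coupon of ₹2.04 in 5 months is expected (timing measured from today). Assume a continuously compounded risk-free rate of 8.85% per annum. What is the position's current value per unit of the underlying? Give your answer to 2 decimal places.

₹1.87

PV(remaining coupons) I = 2.04·e^(−0.0885·5/12) = 1.9661
Current forward F = (S − I)·e^(rT) = (127.77 − 1.9661)·e^(0.0885·14/12) = 125.8039 × 1.108769 = 139.4875
Value (long) = (F − K)·e^(−rT) = (139.4875 − 141.56) × 0.901901 = -1.8692
Short position value = −(long value) = ₹1.87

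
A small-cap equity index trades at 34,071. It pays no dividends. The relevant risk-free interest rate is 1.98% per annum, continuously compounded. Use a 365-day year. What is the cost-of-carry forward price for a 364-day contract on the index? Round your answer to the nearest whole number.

34,750

F = S·e^(rT) = 34071 · e^(0.0198 × 364/365)
= 34071 · e^0.019746 = 34071 × 1.019942
F = 34,750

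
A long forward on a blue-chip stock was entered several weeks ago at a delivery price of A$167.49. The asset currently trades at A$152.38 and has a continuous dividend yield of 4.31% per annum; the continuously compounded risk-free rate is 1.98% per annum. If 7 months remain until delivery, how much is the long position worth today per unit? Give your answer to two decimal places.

Current fair forward for the remaining 7 months: F = S·e^((r − q)·T), (r − q) = 0.0198 − 0.0431 = -0.0233
F = 152.38 · e^(-0.0233 × 7/12) = 152.38 × 0.986500 = 150.3229
Value of long forward = (F − K)·e^(−rT) = (150.3229 − 167.49) · e^(−0.0198·7/12)
= -17.1671 × 0.988516 = -16.97

-A$16.97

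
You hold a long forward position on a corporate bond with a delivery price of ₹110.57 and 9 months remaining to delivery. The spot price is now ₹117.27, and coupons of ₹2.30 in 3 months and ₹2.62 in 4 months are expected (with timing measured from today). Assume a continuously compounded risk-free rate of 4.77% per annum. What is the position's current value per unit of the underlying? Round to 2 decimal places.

₹5.73

PV(remaining coupons) I = 2.30·e^(−0.0477·3/12) + 2.62·e^(−0.0477·4/12) = 4.8514
Current forward F = (S − I)·e^(rT) = (117.27 − 4.8514)·e^(0.0477·9/12) = 112.4186 × 1.036423 = 116.5132
Value (long) = (F − K)·e^(−rT) = (116.5132 − 110.57) × 0.964857 = 5.7343
Value = ₹5.73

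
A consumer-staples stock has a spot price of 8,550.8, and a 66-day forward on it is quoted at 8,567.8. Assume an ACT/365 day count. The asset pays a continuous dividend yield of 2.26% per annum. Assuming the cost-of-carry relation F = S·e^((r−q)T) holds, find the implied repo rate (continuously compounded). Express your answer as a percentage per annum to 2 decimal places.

From F = S·e^((r−q)T): (r − q) = ln(F/S)/T
ln(8567.8/8550.8) = ln(1.001988) = 0.001986
(r − q) = 0.001986 / (66/365) = 0.010983
r = ln(F/S)/T + q = 0.010983 + 0.0226 = 0.033583
r = 3.36%

3.36%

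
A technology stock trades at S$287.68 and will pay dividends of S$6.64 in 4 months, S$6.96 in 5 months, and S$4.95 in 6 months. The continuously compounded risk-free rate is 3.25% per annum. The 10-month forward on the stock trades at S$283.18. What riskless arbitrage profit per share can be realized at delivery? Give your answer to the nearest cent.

PV(dividends) I = 6.64·e^(−0.0325·4/12) + 6.96·e^(−0.0325·5/12) + 4.95·e^(−0.0325·6/12) = 18.3051
Fair forward F* = (S − I)·e^(rT) = (287.68 − 18.3051)·e^0.027083 = 269.3749 × 1.027453 = 276.7700
Market S$283.18 > fair 276.7700: forward overpriced → cash-and-carry (borrow at r, buy the stock and collect the dividends, short the forward).
Profit at T = |F_mkt − F*| = |283.18 − 276.7700| = S$6.41 per share

S$6.41 per share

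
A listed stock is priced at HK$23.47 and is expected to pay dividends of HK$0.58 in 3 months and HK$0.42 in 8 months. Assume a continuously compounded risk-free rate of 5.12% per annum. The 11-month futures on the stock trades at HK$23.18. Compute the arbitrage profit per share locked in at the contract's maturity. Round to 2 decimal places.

PV(dividends) I = 0.58·e^(−0.0512·3/12) + 0.42·e^(−0.0512·8/12) = 0.9785
Fair futures F* = (S − I)·e^(rT) = (23.47 − 0.9785)·e^0.046933 = 22.4915 × 1.048052 = 23.5723
Market HK$23.18 < fair 23.5723: forward underpriced → reverse cash-and-carry (short the stock, invest proceeds at r, pay the dividends, go long the forward).
Profit at T = |F_mkt − F*| = |23.18 − 23.5723| = HK$0.39 per share

HK$0.39 per share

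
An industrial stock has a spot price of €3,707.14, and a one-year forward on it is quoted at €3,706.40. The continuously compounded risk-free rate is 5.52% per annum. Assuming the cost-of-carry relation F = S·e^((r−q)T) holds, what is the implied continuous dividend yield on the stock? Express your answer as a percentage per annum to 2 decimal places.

From F = S·e^((r−q)T): (r − q) = ln(F/S)/T
ln(3706.40/3707.14) = ln(0.999800) = -0.000200
(r − q) = -0.000200 / (12/12) = -0.000200
q = r − ln(F/S)/T = 0.0552 + 0.000200 = 0.055400
q = 5.54%

5.54%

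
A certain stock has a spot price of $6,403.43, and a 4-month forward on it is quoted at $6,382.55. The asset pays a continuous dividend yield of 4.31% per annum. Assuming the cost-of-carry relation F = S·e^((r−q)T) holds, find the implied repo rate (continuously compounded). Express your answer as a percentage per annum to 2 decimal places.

From F = S·e^((r−q)T): (r − q) = ln(F/S)/T
ln(6382.55/6403.43) = ln(0.996739) = -0.003266
(r − q) = -0.003266 / (4/12) = -0.009798
r = ln(F/S)/T + q = -0.009798 + 0.0431 = 0.033302
r = 3.33%

3.33%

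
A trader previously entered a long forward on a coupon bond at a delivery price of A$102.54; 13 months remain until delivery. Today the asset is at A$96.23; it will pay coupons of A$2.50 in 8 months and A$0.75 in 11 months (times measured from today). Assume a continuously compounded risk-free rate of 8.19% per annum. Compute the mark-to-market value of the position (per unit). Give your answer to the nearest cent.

-A$0.67

PV(remaining coupons) I = 2.50·e^(−0.0819·8/12) + 0.75·e^(−0.0819·11/12) = 3.0629
Current forward F = (S − I)·e^(rT) = (96.23 − 3.0629)·e^(0.0819·13/12) = 93.1671 × 1.092780 = 101.8111
Value (long) = (F − K)·e^(−rT) = (101.8111 − 102.54) × 0.915097 = -0.6670
Value = -A$0.67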